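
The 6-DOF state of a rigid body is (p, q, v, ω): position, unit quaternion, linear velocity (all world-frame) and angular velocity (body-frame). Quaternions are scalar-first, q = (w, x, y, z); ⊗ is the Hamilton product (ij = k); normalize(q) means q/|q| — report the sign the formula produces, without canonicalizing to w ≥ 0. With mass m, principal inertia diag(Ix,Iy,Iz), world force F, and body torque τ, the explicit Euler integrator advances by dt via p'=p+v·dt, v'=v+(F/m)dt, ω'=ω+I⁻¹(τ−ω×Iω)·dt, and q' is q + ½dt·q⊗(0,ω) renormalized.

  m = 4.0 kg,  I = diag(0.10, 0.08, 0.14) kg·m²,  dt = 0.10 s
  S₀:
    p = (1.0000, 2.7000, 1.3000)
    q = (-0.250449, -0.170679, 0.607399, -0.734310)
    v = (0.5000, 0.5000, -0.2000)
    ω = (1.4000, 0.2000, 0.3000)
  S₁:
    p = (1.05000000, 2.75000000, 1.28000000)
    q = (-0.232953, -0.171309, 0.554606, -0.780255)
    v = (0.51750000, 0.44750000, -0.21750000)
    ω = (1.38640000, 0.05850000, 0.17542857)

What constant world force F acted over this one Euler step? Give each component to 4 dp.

F = (0.7000, -2.1000, -0.7000)

velocity change Δv = (0.01750000, -0.05250000, -0.01750000)
m·(v₁−v₀)/dt = (0.7000, -2.1000, -0.7000)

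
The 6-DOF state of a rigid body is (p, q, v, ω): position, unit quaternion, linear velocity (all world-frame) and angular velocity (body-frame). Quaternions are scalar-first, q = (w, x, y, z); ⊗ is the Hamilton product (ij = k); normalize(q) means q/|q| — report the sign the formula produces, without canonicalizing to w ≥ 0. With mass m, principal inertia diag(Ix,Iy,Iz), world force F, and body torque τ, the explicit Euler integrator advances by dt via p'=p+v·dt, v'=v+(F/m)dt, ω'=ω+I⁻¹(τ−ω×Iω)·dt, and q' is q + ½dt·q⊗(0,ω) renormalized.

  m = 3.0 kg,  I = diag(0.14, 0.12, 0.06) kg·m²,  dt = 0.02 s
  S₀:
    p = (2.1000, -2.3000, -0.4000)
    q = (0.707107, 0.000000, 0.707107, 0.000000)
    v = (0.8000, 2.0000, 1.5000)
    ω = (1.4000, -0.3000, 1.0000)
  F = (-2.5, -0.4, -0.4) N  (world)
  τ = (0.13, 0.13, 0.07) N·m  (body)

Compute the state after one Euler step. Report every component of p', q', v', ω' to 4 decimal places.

p' = (2.1160, -2.2600, -0.3700)
q' = (0.7091, 0.0170, 0.7049, -0.0028)
v' = (0.7833, 1.9973, 1.4973)
ω' = (1.4160, -0.2970, 1.0205)

a = (-0.8333, -0.1333, -0.1333)
new position p' = (2.1160, -2.2600, -0.3700)
new velocity v' = (0.7833, 1.9973, 1.4973)
precession coupling ω×(Iω) = (0.0180, 0.1120, 0.0084)
angular accel α = (0.8000, 0.1500, 1.0267)
ω + α·dt = (1.4160, -0.2970, 1.0205)
q⊗(0,ω) = (0.2121321, 1.6970568, -0.2121321, -0.2828428)
q + ½dt·q⊗(0,ω), renormalized = (0.7091, 0.0170, 0.7049, -0.0028)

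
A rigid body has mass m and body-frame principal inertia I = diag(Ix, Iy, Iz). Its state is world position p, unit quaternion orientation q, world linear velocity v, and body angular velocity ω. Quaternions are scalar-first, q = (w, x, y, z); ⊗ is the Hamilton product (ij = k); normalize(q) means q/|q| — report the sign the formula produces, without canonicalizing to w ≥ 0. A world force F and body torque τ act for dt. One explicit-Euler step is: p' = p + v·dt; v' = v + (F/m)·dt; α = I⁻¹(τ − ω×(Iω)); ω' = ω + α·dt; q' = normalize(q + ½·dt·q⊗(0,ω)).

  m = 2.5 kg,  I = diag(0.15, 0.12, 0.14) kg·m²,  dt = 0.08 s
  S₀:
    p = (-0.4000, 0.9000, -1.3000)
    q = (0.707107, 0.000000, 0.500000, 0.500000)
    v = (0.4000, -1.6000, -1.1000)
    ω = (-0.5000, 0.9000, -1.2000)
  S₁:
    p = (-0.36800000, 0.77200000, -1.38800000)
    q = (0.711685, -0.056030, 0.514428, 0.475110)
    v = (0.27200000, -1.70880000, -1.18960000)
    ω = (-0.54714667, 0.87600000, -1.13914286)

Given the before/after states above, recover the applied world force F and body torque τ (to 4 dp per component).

F = (-4.0000, -3.4000, -2.8000)
τ = (-0.1100, -0.0300, 0.1200)

Δv = v₁−v₀ = (-0.12800000, -0.10880000, -0.08960000)
applied force F = (-4.0000, -3.4000, -2.8000)
Δω = ω₁−ω₀ = (-0.04714667, -0.02400000, 0.06085714)
ω₀×(Iω₀) = (-0.0216, 0.0060, 0.0135)
applied torque τ = (-0.1100, -0.0300, 0.1200)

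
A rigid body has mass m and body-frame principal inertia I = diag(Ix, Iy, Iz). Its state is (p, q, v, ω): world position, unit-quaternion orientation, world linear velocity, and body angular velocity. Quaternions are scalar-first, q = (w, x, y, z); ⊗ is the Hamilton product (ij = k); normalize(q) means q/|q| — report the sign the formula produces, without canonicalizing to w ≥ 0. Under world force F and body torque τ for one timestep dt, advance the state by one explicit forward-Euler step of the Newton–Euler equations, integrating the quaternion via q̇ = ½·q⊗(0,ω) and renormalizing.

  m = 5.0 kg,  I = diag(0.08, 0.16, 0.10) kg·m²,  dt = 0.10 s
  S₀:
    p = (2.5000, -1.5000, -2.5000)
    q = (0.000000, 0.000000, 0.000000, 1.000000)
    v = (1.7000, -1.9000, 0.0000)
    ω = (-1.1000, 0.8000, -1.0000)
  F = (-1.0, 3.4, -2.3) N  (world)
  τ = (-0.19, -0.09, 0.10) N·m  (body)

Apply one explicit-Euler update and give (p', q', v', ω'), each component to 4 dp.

p' = (2.6700, -1.6900, -2.5000)
q' = (0.0498, -0.0399, -0.0548, 0.9965)
v' = (1.6800, -1.8320, -0.0460)
ω' = (-1.3975, 0.7575, -0.8296)

(τ − ω×Iω)/I = (-2.9750, -0.4250, 1.7040)
new body rate ω' = (-1.3975, 0.7575, -0.8296)
Hamilton product q⊗(0,ω) = (1.0000000, -0.8000000, -1.1000000, 0.0000000)
updated quaternion q' = (0.0498, -0.0399, -0.0548, 0.9965)
linear accel F/m = (-0.2000, 0.6800, -0.4600)
new position p' = (2.6700, -1.6900, -2.5000)
v' = v + a·dt = (1.6800, -1.8320, -0.0460)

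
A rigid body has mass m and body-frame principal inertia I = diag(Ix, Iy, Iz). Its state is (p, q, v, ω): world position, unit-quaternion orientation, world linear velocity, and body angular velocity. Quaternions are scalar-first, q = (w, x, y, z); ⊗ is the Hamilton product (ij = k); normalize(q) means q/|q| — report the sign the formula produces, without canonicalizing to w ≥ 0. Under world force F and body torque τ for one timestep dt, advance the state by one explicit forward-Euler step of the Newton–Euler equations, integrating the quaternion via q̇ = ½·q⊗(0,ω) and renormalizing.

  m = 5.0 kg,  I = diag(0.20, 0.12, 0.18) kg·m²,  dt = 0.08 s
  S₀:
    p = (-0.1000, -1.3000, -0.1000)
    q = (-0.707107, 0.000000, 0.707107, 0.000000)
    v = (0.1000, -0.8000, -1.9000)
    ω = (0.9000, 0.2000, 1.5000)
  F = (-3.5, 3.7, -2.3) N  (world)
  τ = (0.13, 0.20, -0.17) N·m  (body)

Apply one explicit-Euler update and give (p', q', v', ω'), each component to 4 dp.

α = I⁻¹(τ − ω×Iω) = (0.5600, 1.4417, -0.8644)
ω' = ω + α·dt = (0.9448, 0.3153, 1.4308)
2q̇ = q⊗(0,ω) = (-0.1414214, 0.4242642, -0.1414214, -1.6970568)
q + ½dt·q⊗(0,ω), renormalized = (-0.7110, 0.0169, 0.6997, -0.0677)
a = F/m = (-0.7000, 0.7400, -0.4600)
p' = p + v·dt = (-0.0920, -1.3640, -0.2520)
v' = v + a·dt = (0.0440, -0.7408, -1.9368)

p' = (-0.0920, -1.3640, -0.2520)
q' = (-0.7110, 0.0169, 0.6997, -0.0677)
v' = (0.0440, -0.7408, -1.9368)
ω' = (0.9448, 0.3153, 1.4308)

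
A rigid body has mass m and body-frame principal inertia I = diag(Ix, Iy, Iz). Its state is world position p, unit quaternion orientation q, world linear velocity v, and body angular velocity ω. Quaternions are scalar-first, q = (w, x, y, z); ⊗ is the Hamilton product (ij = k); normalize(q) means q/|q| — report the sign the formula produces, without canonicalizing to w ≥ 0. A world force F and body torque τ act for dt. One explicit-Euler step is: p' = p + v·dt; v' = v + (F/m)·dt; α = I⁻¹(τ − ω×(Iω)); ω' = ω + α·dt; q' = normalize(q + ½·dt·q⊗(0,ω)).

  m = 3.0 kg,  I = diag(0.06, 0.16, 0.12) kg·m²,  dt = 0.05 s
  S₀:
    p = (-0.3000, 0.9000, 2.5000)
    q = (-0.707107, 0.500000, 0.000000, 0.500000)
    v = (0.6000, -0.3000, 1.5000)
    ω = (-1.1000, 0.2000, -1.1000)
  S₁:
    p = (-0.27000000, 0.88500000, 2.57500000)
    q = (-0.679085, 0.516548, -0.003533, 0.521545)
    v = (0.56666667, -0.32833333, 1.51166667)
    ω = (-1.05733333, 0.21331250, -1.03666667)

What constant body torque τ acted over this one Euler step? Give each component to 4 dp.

τ = (0.0600, -0.0300, 0.1300)

rate change Δω = (0.04266667, 0.01331250, 0.06333333)
ω₀×(Iω₀) = (0.0088, -0.0726, -0.0220)
τ = I·(Δω/dt) + ω₀×(Iω₀) = (0.0600, -0.0300, 0.1300)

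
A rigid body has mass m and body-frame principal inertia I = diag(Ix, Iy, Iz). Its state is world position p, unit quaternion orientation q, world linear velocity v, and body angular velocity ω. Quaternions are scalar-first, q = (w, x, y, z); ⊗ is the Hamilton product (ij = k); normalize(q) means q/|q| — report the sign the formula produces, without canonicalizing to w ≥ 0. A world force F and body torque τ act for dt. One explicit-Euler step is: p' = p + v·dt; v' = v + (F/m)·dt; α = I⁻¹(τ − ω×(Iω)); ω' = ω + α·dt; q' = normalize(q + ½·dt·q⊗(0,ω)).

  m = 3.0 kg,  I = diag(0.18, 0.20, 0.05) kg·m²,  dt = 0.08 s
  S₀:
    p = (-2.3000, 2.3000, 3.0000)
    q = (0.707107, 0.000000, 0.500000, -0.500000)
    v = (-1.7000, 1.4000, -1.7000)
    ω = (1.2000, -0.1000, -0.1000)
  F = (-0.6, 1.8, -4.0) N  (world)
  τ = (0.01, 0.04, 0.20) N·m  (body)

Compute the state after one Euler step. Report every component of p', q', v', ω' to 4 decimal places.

p' = (-2.4360, 2.4120, 2.8640)
q' = (0.7063, 0.0299, 0.4726, -0.5262)
v' = (-1.7160, 1.4480, -1.8067)
ω' = (1.2051, -0.0778, 0.2238)

precession coupling ω×(Iω) = (-0.0015, -0.0156, -0.0024)
angular accel α = (0.0639, 0.2780, 4.0480)
ω' = ω + α·dt = (1.2051, -0.0778, 0.2238)
2q̇ = q⊗(0,ω) = (0.0000000, 0.7485284, -0.6707107, -0.6707107)
q + ½dt·q⊗(0,ω), renormalized = (0.7063, 0.0299, 0.4726, -0.5262)
a = F/m = (-0.2000, 0.6000, -1.3333)
p' = p + v·dt = (-2.4360, 2.4120, 2.8640)
new velocity v' = (-1.7160, 1.4480, -1.8067)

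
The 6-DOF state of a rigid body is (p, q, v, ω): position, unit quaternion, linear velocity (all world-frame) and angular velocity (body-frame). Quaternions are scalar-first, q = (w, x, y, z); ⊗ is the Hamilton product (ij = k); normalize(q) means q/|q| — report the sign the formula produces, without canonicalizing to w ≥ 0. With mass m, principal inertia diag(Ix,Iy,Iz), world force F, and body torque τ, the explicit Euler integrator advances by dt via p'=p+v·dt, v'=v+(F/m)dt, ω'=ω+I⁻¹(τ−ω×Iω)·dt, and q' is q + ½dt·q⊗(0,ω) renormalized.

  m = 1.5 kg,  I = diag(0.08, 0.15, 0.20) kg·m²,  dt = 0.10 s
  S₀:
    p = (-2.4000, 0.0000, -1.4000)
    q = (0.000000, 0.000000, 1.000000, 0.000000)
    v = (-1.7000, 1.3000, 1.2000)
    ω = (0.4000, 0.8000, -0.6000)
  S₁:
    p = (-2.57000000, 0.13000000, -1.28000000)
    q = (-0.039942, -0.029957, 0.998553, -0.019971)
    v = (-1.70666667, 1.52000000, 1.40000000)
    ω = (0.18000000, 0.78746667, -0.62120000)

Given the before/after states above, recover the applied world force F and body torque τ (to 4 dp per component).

F = (-0.1000, 3.3000, 3.0000)
τ = (-0.2000, 0.0100, -0.0200)

rate change Δω = (-0.22000000, -0.01253333, -0.02120000)
precession coupling = (-0.0240, 0.0288, 0.0224)
I·α + gyro = (-0.2000, 0.0100, -0.0200)
velocity change Δv = (-0.00666667, 0.22000000, 0.20000000)
F = m·Δv/dt = (-0.1000, 3.3000, 3.0000)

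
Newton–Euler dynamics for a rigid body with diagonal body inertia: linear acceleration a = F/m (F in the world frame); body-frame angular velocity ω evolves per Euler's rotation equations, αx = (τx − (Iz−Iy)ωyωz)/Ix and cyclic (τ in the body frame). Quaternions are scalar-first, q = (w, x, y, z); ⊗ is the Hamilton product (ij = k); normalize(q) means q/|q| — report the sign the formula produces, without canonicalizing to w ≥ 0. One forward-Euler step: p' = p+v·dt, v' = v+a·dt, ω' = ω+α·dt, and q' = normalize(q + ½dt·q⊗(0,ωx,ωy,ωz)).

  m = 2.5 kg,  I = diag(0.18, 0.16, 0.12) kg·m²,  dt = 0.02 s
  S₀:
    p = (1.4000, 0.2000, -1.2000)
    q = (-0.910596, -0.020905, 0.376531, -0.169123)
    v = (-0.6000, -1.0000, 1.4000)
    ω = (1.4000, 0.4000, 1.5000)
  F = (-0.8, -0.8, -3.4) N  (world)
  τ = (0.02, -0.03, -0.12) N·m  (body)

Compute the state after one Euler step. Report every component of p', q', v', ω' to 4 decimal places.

ω×(Iω) gyroscopic = (-0.0240, 0.1260, -0.0112)
(τ − ω×Iω)/I = (0.2444, -0.9750, -0.9067)
ω' = ω + α·dt = (1.4049, 0.3805, 1.4819)
Hamilton product q⊗(0,ω) = (0.1323391, -0.6423887, -0.5696531, -1.9013994)
updated quaternion q' = (-0.9091, -0.0273, 0.3708, -0.1881)
p + v·dt = (1.3880, 0.1800, -1.1720)
v + (F/m)dt = (-0.6064, -1.0064, 1.3728)

p' = (1.3880, 0.1800, -1.1720)
q' = (-0.9091, -0.0273, 0.3708, -0.1881)
v' = (-0.6064, -1.0064, 1.3728)
ω' = (1.4049, 0.3805, 1.4819)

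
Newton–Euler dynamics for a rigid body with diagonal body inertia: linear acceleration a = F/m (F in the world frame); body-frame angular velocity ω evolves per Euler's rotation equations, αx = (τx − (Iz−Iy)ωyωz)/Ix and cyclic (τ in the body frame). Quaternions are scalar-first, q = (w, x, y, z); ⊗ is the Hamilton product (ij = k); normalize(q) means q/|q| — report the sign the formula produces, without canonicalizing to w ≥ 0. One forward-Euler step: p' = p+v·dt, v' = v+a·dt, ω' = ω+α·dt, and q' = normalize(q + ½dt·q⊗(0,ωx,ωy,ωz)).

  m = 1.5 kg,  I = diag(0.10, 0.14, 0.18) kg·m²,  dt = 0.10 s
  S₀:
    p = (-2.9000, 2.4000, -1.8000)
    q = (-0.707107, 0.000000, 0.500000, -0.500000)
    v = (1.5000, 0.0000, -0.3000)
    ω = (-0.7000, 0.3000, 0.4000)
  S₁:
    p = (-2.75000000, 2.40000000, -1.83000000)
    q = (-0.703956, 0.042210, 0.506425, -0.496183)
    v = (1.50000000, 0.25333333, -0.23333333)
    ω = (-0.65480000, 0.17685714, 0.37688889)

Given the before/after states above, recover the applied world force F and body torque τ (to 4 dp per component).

F = (0.0000, 3.8000, 1.0000)
τ = (0.0500, -0.1500, -0.0500)

rate change Δω = (0.04520000, -0.12314286, -0.02311111)
ω₀×(Iω₀) = (0.0048, 0.0224, -0.0084)
applied torque τ = (0.0500, -0.1500, -0.0500)
Δv = v₁−v₀ = (0.00000000, 0.25333333, 0.06666667)
F = m·Δv/dt = (0.0000, 3.8000, 1.0000)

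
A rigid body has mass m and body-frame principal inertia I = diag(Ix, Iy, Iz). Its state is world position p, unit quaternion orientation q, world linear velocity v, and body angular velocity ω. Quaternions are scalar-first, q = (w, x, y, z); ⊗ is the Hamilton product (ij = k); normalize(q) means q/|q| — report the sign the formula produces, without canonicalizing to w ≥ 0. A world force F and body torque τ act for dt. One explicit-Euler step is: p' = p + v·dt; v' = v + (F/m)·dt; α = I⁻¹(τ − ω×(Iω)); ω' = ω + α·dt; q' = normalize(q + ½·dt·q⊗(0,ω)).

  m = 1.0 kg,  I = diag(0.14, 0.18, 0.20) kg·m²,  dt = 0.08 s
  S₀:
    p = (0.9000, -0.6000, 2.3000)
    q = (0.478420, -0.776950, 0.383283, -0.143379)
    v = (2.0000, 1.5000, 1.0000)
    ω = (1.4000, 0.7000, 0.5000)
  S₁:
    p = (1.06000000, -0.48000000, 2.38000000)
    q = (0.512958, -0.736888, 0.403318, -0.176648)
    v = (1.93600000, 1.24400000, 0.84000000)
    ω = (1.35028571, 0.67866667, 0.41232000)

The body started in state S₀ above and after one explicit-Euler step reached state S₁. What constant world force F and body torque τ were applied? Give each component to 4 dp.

rate change Δω = (-0.04971429, -0.02133333, -0.08768000)
I·α + gyro = (-0.0800, -0.0900, -0.1800)
velocity change Δv = (-0.06400000, -0.25600000, -0.16000000)
F = m·Δv/dt = (-0.8000, -3.2000, -2.0000)

F = (-0.8000, -3.2000, -2.0000)
τ = (-0.0800, -0.0900, -0.1800)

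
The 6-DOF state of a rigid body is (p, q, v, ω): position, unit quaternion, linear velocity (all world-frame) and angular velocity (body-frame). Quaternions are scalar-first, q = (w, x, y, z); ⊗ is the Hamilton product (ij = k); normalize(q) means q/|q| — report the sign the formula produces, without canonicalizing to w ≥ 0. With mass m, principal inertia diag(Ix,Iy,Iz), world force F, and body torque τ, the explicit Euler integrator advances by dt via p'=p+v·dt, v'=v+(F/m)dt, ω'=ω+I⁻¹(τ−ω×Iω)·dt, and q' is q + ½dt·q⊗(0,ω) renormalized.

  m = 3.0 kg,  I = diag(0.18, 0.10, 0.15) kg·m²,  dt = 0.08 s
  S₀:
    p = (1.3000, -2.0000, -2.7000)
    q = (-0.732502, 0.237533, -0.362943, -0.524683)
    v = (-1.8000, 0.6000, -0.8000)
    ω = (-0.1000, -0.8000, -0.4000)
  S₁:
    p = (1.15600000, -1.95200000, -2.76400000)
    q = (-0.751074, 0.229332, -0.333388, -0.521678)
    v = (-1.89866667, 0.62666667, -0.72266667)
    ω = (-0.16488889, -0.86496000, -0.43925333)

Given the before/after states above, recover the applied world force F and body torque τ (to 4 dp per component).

F = (-3.7000, 1.0000, 2.9000)
τ = (-0.1300, -0.0800, -0.0800)

velocity change Δv = (-0.09866667, 0.02666667, 0.07733333)
F = m·Δv/dt = (-3.7000, 1.0000, 2.9000)
Δω = ω₁−ω₀ = (-0.06488889, -0.06496000, -0.03925333)
τ = I·(Δω/dt) + ω₀×(Iω₀) = (-0.1300, -0.0800, -0.0800)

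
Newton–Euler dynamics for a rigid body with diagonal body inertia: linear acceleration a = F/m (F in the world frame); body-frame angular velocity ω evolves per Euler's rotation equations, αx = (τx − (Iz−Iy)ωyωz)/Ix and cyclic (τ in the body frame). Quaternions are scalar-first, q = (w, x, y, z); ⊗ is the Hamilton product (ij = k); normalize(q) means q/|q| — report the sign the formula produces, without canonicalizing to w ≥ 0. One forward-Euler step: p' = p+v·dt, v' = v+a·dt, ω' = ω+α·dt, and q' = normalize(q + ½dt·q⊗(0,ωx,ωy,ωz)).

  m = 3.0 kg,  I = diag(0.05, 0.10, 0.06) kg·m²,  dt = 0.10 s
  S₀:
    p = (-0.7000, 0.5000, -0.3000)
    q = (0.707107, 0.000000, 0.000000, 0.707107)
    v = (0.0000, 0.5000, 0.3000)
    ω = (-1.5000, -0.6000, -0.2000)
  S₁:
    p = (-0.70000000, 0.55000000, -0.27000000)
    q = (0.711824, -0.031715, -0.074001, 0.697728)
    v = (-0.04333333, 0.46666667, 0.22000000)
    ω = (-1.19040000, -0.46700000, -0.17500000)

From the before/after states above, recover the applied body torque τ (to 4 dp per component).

τ = (0.1500, 0.1300, 0.0600)

rate change Δω = (0.30960000, 0.13300000, 0.02500000)
precession coupling = (-0.0048, -0.0030, 0.0450)
τ = I·(Δω/dt) + ω₀×(Iω₀) = (0.1500, 0.1300, 0.0600)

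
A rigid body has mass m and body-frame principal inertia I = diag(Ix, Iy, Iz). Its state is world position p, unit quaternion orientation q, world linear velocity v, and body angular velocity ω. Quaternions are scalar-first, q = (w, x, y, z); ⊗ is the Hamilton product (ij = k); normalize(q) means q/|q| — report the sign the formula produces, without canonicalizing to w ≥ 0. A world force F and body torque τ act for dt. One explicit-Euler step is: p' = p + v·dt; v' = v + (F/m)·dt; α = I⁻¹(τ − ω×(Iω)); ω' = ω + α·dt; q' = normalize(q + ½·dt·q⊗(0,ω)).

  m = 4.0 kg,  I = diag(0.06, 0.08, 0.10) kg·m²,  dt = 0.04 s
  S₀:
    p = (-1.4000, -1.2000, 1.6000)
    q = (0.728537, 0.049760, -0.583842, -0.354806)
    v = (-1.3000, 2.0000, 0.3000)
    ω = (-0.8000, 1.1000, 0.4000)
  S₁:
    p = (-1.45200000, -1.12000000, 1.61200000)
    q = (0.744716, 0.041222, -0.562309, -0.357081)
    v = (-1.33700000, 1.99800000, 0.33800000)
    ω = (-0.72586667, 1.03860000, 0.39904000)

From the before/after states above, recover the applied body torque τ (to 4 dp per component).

τ = (0.1200, -0.1100, -0.0200)

rate change Δω = (0.07413333, -0.06140000, -0.00096000)
applied torque τ = (0.1200, -0.1100, -0.0200)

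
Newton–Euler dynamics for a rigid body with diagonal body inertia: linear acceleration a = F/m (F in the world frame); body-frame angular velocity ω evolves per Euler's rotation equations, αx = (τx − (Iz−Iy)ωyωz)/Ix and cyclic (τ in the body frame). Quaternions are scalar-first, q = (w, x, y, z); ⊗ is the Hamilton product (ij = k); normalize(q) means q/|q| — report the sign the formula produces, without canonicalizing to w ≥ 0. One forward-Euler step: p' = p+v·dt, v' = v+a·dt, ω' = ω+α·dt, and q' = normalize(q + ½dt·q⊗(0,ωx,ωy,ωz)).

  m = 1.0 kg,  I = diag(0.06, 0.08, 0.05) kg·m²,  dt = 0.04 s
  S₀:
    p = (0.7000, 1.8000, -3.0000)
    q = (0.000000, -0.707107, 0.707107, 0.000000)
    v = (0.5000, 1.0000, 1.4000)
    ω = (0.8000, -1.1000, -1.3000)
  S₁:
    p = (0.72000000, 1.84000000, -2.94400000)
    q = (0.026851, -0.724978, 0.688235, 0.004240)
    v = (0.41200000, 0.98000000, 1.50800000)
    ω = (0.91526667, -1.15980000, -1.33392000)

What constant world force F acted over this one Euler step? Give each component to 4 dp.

F = (-2.2000, -0.5000, 2.7000)

v₁ − v₀ = (-0.08800000, -0.02000000, 0.10800000)
F = m·Δv/dt = (-2.2000, -0.5000, 2.7000)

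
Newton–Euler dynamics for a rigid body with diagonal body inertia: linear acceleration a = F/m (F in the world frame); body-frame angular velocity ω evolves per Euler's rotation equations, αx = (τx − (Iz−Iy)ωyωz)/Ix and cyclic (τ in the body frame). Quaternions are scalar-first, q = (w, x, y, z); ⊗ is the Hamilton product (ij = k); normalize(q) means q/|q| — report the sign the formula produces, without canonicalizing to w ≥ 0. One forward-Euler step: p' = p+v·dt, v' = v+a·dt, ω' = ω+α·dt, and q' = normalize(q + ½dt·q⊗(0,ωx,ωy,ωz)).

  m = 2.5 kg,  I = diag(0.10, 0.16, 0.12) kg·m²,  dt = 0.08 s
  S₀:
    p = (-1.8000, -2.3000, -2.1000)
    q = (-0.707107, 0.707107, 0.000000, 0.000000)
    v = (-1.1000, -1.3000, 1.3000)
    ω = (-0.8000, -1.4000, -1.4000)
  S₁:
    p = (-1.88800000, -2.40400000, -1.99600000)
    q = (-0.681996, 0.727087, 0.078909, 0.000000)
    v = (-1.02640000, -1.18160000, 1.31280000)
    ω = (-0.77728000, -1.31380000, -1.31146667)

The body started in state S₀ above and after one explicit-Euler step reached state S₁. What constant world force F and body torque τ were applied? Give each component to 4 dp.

v₁ − v₀ = (0.07360000, 0.11840000, 0.01280000)
applied force F = (2.3000, 3.7000, 0.4000)
Δω = ω₁−ω₀ = (0.02272000, 0.08620000, 0.08853333)
ω₀×(Iω₀) = (-0.0784, -0.0224, 0.0672)
I·α + gyro = (-0.0500, 0.1500, 0.2000)

F = (2.3000, 3.7000, 0.4000)
τ = (-0.0500, 0.1500, 0.2000)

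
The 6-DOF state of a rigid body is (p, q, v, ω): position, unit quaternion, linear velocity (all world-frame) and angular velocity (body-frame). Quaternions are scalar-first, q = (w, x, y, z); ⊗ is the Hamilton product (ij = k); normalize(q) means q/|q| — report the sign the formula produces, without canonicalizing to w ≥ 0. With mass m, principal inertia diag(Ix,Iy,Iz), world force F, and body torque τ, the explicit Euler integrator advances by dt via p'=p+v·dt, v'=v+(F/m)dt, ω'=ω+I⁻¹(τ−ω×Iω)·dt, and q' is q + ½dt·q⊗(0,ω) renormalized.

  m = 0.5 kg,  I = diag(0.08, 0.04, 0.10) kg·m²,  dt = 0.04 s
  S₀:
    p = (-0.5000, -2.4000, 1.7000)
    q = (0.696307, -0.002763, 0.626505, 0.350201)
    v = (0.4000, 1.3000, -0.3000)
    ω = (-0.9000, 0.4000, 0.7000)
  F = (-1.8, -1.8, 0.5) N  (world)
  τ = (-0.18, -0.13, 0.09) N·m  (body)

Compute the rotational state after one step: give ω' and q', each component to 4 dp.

α = I⁻¹(τ − ω×Iω) = (-2.4600, -3.5650, 0.7560)
ω' = ω + α·dt = (-0.9984, 0.2574, 0.7302)
q⊗(0,ω) = (-0.4982294, -0.3282032, -0.0347240, 1.0501642)
q + ½dt·q⊗(0,ω), renormalized = (0.6861, -0.0093, 0.6256, 0.3711)

ω' = (-0.9984, 0.2574, 0.7302)
q' = (0.6861, -0.0093, 0.6256, 0.3711)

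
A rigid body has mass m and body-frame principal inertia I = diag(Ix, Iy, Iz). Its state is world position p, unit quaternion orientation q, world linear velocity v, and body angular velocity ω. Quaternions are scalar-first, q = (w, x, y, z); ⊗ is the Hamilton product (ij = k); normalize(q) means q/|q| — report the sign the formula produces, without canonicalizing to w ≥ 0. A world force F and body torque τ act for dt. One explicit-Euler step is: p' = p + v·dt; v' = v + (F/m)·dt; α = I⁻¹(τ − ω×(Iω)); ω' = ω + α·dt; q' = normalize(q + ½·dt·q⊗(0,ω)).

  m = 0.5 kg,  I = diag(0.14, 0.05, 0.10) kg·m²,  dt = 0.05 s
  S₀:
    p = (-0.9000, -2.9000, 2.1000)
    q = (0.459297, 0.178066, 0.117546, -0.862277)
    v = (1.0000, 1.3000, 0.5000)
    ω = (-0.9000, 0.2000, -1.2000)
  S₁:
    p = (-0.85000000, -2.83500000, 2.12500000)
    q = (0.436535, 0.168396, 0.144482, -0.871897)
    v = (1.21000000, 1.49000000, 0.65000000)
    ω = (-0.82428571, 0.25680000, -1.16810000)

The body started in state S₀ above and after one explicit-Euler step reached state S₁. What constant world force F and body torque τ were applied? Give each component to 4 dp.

F = (2.1000, 1.9000, 1.5000)
τ = (0.2000, 0.1000, 0.0800)

Δω = ω₁−ω₀ = (0.07571429, 0.05680000, 0.03190000)
applied torque τ = (0.2000, 0.1000, 0.0800)
Δv = v₁−v₀ = (0.21000000, 0.19000000, 0.15000000)
applied force F = (2.1000, 1.9000, 1.5000)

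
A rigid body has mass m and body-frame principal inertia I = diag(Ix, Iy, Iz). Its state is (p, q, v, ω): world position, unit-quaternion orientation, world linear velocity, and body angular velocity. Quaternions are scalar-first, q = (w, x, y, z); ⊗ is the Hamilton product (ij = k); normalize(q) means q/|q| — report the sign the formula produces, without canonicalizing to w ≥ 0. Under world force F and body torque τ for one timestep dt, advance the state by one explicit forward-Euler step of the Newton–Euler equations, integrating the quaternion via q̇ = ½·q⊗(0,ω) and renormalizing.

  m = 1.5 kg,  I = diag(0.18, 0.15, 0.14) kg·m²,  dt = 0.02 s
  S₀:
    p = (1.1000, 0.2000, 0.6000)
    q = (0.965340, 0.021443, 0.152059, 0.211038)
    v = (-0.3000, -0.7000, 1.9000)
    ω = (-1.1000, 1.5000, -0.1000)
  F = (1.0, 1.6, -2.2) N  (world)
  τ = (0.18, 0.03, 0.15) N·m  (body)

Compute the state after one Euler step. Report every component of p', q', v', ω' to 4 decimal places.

p' = (1.0940, 0.1860, 0.6380)
q' = (0.9633, 0.0075, 0.1642, 0.2120)
v' = (-0.2867, -0.6787, 1.8707)
ω' = (-1.0802, 1.5034, -0.0856)

new position p' = (1.0940, 0.1860, 0.6380)
v + (F/m)dt = (-0.2867, -0.6787, 1.8707)
(τ − ω×Iω)/I = (0.9917, 0.1707, 0.7179)
ω' = ω + α·dt = (-1.0802, 1.5034, -0.0856)
q⊗(0,ω) = (-0.1833974, -1.3936369, 1.2180125, 0.1028954)
q' = normalize(q + ½dt·q⊗(0,ω)) = (0.9633, 0.0075, 0.1642, 0.2120)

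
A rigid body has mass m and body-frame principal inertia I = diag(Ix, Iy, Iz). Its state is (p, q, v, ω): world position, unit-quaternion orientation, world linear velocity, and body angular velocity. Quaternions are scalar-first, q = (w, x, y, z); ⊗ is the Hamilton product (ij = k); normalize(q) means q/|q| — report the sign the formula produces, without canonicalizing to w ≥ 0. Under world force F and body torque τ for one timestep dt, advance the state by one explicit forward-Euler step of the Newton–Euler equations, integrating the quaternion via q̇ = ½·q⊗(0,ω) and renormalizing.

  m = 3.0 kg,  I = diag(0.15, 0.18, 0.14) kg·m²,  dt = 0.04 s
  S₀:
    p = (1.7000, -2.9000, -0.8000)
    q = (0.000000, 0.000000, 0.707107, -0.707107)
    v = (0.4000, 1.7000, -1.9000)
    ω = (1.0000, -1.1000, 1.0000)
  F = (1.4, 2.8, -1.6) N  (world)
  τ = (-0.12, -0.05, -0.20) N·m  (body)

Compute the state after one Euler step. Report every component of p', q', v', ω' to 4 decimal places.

p' = (1.7160, -2.8320, -0.8760)
q' = (0.0297, -0.0014, 0.6925, -0.7208)
v' = (0.4187, 1.7373, -1.9213)
ω' = (0.9563, -1.1133, 0.9523)

precession coupling ω×(Iω) = (0.0440, 0.0100, -0.0330)
α = I⁻¹(τ − ω×Iω) = (-1.0933, -0.3333, -1.1929)
new body rate ω' = (0.9563, -1.1133, 0.9523)
2q̇ = q⊗(0,ω) = (1.4849247, -0.0707107, -0.7071070, -0.7071070)
updated quaternion q' = (0.0297, -0.0014, 0.6925, -0.7208)
new position p' = (1.7160, -2.8320, -0.8760)
v + (F/m)dt = (0.4187, 1.7373, -1.9213)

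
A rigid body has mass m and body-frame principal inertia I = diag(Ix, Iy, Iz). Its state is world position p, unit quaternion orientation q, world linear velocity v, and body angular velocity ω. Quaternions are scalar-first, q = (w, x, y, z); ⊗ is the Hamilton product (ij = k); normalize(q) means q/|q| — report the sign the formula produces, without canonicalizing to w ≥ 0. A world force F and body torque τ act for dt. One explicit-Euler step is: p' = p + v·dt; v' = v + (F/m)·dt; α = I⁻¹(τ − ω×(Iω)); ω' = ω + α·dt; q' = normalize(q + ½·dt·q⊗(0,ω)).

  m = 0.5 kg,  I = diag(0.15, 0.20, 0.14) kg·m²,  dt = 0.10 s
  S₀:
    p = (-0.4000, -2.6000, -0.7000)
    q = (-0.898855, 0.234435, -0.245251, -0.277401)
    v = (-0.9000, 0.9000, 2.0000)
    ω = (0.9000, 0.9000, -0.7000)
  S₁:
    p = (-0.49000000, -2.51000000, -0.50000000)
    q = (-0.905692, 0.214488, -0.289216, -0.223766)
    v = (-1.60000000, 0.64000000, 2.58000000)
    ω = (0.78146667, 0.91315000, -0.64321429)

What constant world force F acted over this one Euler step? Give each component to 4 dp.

velocity change Δv = (-0.70000000, -0.26000000, 0.58000000)
F = m·Δv/dt = (-3.5000, -1.3000, 2.9000)

F = (-3.5000, -1.3000, 2.9000)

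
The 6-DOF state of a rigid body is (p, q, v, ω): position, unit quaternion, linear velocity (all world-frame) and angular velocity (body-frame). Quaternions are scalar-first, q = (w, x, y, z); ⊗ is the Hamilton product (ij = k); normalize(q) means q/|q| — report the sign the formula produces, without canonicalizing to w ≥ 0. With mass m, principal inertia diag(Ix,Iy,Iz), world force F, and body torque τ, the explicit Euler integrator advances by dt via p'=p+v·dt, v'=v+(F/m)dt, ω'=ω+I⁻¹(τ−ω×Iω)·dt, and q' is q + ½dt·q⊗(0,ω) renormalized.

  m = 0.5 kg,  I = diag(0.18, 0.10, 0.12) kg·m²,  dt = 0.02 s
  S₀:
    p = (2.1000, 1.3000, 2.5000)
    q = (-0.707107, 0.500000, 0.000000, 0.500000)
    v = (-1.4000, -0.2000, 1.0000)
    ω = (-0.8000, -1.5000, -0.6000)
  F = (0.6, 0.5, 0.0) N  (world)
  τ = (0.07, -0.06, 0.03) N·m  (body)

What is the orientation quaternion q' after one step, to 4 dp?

q' = (-0.7000, 0.5131, 0.0096, 0.4967)

2q̇ = q⊗(0,ω) = (0.7000000, 1.3156856, 0.9606605, -0.3257358)
q + ½dt·q⊗(0,ω), renormalized = (-0.7000, 0.5131, 0.0096, 0.4967)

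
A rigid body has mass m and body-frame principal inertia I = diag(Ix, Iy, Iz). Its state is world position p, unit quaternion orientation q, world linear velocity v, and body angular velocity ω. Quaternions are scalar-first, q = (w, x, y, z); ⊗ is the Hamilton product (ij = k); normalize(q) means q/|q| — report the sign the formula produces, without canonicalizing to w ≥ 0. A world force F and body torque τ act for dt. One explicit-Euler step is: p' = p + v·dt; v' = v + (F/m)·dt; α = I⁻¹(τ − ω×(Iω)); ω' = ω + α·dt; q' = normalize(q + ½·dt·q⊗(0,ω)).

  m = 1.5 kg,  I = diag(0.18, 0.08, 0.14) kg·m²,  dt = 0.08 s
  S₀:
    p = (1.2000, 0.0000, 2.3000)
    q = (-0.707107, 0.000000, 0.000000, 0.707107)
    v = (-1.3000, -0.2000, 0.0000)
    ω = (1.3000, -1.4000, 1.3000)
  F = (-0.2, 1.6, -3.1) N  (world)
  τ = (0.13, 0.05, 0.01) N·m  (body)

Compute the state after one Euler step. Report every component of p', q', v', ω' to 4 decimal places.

p' = (1.0960, -0.0160, 2.3000)
q' = (-0.7407, 0.0028, 0.0760, 0.6675)
v' = (-1.3107, -0.1147, -0.1653)
ω' = (1.4063, -1.4176, 1.2017)

linear accel F/m = (-0.1333, 1.0667, -2.0667)
p + v·dt = (1.0960, -0.0160, 2.3000)
new velocity v' = (-1.3107, -0.1147, -0.1653)
gyro term ω×Iω = (-0.1092, 0.0676, 0.1820)
(τ − ω×Iω)/I = (1.3289, -0.2200, -1.2286)
ω' = ω + α·dt = (1.4063, -1.4176, 1.2017)
2q̇ = q⊗(0,ω) = (-0.9192391, 0.0707107, 1.9091889, -0.9192391)
q' = normalize(q + ½dt·q⊗(0,ω)) = (-0.7407, 0.0028, 0.0760, 0.6675)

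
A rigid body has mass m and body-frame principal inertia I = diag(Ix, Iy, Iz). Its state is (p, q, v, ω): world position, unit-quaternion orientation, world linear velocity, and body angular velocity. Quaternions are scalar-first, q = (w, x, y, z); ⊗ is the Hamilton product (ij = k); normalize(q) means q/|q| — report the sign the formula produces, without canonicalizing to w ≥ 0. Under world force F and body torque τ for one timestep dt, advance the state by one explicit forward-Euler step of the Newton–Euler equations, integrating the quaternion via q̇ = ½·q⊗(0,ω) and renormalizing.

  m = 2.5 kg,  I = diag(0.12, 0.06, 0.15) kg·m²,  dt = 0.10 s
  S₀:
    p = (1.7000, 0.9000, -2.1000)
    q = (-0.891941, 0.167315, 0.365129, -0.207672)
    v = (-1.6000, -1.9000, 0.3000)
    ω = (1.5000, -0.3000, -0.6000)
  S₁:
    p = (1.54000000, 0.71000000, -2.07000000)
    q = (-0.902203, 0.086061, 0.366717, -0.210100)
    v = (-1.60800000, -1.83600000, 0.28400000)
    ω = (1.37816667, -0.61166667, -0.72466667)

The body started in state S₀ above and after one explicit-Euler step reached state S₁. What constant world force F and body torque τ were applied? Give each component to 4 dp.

velocity change Δv = (-0.00800000, 0.06400000, -0.01600000)
F = m·Δv/dt = (-0.2000, 1.6000, -0.4000)
rate change Δω = (-0.12183333, -0.31166667, -0.12466667)
ω₀×(Iω₀) = (0.0162, 0.0270, 0.0270)
I·α + gyro = (-0.1300, -0.1600, -0.1600)

F = (-0.2000, 1.6000, -0.4000)
τ = (-0.1300, -0.1600, -0.1600)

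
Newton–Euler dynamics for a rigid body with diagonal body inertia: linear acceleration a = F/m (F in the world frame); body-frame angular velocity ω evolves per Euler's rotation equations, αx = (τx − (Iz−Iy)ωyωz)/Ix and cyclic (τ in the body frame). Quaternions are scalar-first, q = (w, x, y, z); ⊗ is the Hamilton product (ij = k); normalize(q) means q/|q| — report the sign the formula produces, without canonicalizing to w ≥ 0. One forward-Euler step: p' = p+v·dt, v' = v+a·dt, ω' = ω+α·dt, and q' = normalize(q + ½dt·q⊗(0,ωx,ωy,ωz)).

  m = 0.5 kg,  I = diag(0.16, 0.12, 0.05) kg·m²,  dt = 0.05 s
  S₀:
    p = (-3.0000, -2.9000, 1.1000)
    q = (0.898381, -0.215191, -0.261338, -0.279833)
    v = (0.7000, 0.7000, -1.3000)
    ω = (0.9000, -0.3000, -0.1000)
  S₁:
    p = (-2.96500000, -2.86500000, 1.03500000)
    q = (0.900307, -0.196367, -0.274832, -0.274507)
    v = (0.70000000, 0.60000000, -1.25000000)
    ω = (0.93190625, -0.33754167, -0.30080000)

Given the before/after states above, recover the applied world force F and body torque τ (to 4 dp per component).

Δω = ω₁−ω₀ = (0.03190625, -0.03754167, -0.20080000)
ω₀×(Iω₀) = (-0.0021, -0.0099, 0.0108)
applied torque τ = (0.1000, -0.1000, -0.1900)
Δv = v₁−v₀ = (0.00000000, -0.10000000, 0.05000000)
applied force F = (0.0000, -1.0000, 0.5000)

F = (0.0000, -1.0000, 0.5000)
τ = (0.1000, -0.1000, -0.1900)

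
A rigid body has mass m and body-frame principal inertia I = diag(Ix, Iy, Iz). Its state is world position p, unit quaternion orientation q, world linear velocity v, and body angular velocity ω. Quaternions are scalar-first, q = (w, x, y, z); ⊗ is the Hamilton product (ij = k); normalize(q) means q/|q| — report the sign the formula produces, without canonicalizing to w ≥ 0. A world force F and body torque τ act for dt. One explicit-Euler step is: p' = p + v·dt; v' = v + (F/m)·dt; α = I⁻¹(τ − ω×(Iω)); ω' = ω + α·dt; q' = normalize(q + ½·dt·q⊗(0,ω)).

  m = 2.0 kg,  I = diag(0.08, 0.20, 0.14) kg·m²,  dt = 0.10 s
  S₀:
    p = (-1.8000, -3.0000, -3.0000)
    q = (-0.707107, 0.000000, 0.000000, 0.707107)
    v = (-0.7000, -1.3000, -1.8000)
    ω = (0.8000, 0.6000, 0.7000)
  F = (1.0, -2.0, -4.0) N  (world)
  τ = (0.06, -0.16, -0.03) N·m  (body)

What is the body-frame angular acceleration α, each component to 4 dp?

ω×(Iω) gyroscopic = (-0.0252, -0.0336, 0.0576)
(τ − ω×Iω)/I = (1.0650, -0.6320, -0.6257)

α = (1.0650, -0.6320, -0.6257)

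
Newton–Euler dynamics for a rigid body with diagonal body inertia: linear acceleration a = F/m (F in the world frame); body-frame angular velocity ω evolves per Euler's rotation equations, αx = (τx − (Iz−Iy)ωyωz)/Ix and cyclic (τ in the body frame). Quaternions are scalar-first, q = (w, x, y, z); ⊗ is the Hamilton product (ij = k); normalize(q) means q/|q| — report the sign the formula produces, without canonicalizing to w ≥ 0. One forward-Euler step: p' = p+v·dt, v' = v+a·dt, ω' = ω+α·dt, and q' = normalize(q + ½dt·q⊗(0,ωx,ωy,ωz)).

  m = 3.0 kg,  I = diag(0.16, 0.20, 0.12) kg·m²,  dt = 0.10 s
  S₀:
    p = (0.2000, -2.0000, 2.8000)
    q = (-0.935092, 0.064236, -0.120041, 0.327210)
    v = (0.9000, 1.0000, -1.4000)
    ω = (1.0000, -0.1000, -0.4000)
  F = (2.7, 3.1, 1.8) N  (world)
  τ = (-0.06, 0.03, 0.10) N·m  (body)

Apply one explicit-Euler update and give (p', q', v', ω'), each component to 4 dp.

p' = (0.2900, -1.9000, 2.6600)
q' = (-0.9310, 0.0215, -0.0976, 0.3511)
v' = (0.9900, 1.1033, -1.3400)
ω' = (0.9645, -0.0770, -0.3133)

angular accel α = (-0.3550, 0.2300, 0.8667)
ω' = ω + α·dt = (0.9645, -0.0770, -0.3133)
q⊗(0,ω) = (0.0546439, -0.8543546, 0.4464136, 0.4876542)
q + ½dt·q⊗(0,ω), renormalized = (-0.9310, 0.0215, -0.0976, 0.3511)
a = F/m = (0.9000, 1.0333, 0.6000)
p' = p + v·dt = (0.2900, -1.9000, 2.6600)
v' = v + a·dt = (0.9900, 1.1033, -1.3400)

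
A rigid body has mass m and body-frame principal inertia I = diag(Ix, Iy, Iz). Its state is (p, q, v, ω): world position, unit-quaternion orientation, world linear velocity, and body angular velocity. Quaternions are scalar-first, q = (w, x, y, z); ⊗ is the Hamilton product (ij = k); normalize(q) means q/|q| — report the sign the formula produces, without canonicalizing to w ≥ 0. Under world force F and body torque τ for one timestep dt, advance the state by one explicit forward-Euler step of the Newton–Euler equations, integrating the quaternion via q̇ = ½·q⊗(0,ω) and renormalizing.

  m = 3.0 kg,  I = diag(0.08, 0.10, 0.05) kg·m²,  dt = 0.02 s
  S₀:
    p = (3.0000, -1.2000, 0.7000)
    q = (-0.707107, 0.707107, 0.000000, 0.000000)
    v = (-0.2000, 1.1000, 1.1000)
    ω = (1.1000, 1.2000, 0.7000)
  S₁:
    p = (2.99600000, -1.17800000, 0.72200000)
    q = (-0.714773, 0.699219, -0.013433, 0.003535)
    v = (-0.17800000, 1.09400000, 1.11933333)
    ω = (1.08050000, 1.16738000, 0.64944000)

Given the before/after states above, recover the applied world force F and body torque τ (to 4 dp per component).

ω₁ − ω₀ = (-0.01950000, -0.03262000, -0.05056000)
applied torque τ = (-0.1200, -0.1400, -0.1000)
v₁ − v₀ = (0.02200000, -0.00600000, 0.01933333)
applied force F = (3.3000, -0.9000, 2.9000)

F = (3.3000, -0.9000, 2.9000)
τ = (-0.1200, -0.1400, -0.1000)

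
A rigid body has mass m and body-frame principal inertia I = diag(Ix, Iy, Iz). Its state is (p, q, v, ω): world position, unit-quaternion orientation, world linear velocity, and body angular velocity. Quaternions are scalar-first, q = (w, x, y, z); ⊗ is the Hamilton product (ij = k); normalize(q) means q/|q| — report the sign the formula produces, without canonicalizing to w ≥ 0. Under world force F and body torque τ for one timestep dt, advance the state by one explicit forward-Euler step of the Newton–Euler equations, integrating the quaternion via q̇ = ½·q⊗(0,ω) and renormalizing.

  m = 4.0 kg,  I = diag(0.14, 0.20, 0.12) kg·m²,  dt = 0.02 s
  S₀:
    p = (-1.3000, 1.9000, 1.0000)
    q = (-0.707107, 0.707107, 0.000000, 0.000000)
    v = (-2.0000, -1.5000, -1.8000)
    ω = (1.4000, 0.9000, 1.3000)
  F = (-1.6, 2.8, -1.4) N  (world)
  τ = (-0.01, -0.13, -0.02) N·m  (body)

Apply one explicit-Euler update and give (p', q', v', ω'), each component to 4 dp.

p' = (-1.3400, 1.8700, 0.9640)
q' = (-0.7168, 0.6971, -0.0156, -0.0028)
v' = (-2.0080, -1.4860, -1.8070)
ω' = (1.4119, 0.8834, 1.2841)

p + v·dt = (-1.3400, 1.8700, 0.9640)
v + (F/m)dt = (-2.0080, -1.4860, -1.8070)
precession coupling ω×(Iω) = (-0.0936, 0.0364, 0.0756)
angular accel α = (0.5971, -0.8320, -0.7967)
ω + α·dt = (1.4119, 0.8834, 1.2841)
2q̇ = q⊗(0,ω) = (-0.9899498, -0.9899498, -1.5556354, -0.2828428)
updated quaternion q' = (-0.7168, 0.6971, -0.0156, -0.0028)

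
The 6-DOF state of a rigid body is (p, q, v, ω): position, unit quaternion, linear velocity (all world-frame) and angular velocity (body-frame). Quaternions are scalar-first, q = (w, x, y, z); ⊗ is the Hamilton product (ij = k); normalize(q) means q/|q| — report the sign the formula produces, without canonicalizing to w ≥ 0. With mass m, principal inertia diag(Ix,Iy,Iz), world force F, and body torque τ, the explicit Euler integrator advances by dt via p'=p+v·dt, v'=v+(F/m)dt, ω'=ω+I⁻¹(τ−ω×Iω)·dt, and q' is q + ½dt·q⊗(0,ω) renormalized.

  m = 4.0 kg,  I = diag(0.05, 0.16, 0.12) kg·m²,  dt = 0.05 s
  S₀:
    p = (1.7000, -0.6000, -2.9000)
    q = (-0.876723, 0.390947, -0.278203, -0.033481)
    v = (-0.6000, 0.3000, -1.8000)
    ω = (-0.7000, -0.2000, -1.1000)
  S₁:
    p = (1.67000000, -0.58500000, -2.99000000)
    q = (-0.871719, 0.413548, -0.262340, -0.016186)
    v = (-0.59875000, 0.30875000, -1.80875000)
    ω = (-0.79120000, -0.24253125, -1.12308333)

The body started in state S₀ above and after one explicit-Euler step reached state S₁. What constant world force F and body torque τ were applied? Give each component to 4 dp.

ω₁ − ω₀ = (-0.09120000, -0.04253125, -0.02308333)
applied torque τ = (-0.1000, -0.1900, -0.0400)
v₁ − v₀ = (0.00125000, 0.00875000, -0.00875000)
F = m·Δv/dt = (0.1000, 0.7000, -0.7000)

F = (0.1000, 0.7000, -0.7000)
τ = (-0.1000, -0.1900, -0.0400)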